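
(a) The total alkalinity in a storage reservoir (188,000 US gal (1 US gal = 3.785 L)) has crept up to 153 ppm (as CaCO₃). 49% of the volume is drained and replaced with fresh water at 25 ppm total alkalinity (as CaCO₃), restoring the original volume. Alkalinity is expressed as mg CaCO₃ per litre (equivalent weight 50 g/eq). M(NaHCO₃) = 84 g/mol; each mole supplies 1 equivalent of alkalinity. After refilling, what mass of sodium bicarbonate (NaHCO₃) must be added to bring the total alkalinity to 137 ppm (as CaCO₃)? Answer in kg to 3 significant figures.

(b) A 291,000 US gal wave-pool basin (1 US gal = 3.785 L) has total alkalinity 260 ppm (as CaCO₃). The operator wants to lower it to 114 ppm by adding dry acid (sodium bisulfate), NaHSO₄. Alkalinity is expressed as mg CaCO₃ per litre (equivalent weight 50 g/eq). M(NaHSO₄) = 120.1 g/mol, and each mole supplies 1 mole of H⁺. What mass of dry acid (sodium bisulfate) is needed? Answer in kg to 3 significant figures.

(a) Volume: 188,000 US gal × 3.785 L/gal = 711,580 L.
(a) After draining 49% and refilling: 153 × 0.51 + 25 × 0.49 = 90.28 ppm.
(a) Deficit to target: 137 − 90.28 = 46.72 mg/L.
(a) As CaCO₃: 46.72 mg/L × 711,580 L = 33,250 g; ÷ 50 g/eq ÷ 1 = 664.9 mol NaHCO₃.
(a) Mass: 664.9 × 84 = 55,850 g.

(b) Volume: 291,000 US gal × 3.785 L/gal = 1,101,435 L.
(b) Alkalinity to neutralize: (260 − 114) = 146 mg/L as CaCO₃ × 1,101,435 L = 160,800 g as CaCO₃.
(b) Equivalents of H⁺ required: 160,800 ÷ 50 g/eq = 3216 eq = 3216 mol NaHSO₄.
(b) Mass of NaHSO₄: 3216 × 120.1 = 386,300 g.

(a) 55.9 kg; (b) 386 kg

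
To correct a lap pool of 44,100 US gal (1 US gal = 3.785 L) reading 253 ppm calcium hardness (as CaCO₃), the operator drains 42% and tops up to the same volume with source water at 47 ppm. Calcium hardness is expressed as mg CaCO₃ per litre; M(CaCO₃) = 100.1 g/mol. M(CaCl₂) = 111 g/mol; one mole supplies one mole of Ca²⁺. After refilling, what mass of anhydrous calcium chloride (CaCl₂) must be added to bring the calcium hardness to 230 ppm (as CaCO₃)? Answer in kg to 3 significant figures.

11.8 kg

Volume: 44,100 US gal × 3.785 L/gal = 166,918 L.
After draining 42% and refilling: 253 × 0.58 + 47 × 0.42 = 166.48 ppm.
Deficit to target: 230 − 166.48 = 63.52 mg/L.
As CaCO₃: 63.52 mg/L × 166,918 L = 10,600 g; ÷ 100.1 = 105.9 mol Ca²⁺.
Mass: 105.9 × 111 = 11,760 g.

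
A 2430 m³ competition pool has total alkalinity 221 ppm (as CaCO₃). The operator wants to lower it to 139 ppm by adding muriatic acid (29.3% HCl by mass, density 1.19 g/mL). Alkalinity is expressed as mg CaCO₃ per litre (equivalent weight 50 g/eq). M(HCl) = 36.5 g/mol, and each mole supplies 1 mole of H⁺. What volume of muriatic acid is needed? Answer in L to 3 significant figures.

Volume: 2430 m³ = 2,430,000 L.
Alkalinity to neutralize: (221 − 139) = 82 mg/L as CaCO₃ × 2,430,000 L = 199,300 g as CaCO₃.
Equivalents of H⁺ required: 199,300 ÷ 50 g/eq = 3985 eq = 3985 mol HCl.
Mass of HCl: 3985 × 36.5 = 145,500 g.
Mass of 29.3% solution: 145,500 / 0.293 = 496,400 g.
Volume: 496,400 g ÷ 1.19 g/mL = 417,200 mL.

417 L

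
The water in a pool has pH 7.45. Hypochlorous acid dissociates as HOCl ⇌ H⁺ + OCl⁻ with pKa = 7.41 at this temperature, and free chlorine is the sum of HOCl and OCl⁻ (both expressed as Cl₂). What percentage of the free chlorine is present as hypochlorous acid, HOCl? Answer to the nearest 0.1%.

[OCl⁻]/[HOCl] = 10^(pH − pKa) = 10^(7.45 − 7.41) = 10^0.04 = 1.096.
Fraction as HOCl = 1 / (1 + 1.096) = 0.477.

47.7%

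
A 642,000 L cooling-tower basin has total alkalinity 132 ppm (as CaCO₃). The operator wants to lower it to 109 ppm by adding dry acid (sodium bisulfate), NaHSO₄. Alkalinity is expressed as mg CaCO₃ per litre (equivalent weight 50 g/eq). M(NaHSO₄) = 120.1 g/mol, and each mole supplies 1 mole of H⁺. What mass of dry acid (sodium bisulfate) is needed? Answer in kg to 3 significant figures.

35.5 kg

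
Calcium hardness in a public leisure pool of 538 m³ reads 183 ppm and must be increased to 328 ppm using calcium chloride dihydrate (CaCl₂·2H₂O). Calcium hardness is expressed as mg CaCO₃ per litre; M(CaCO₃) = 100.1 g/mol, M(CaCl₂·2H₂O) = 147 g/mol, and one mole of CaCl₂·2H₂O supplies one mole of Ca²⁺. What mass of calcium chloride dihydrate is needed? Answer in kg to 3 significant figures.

Volume: 538 m³ = 538,000 L.
Hardness to add: (328 − 183) = 145 mg/L as CaCO₃ × 538,000 L = 78,010 g as CaCO₃.
Moles of Ca²⁺ (1 mol Ca²⁺ ≡ 1 mol CaCO₃): 78,010 / 100.1 g/mol = 779.3 mol.
Mass of CaCl₂·2H₂O: 779.3 × 147 = 114,600 g.

115 kg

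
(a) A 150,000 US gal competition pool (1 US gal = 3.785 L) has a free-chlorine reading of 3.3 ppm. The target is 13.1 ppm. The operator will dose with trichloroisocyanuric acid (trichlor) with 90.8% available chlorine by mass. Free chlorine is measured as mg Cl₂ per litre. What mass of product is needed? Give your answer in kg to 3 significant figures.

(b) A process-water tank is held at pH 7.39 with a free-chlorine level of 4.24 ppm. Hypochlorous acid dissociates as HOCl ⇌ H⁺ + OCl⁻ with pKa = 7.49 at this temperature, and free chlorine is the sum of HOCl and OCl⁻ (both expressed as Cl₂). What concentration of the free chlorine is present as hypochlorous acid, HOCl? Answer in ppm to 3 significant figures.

(a) 6.13 kg; (b) 2.36 ppm

(a) Volume: 150,000 US gal × 3.785 L/gal = 567,750 L.
(a) Chlorine deficit: 13.1 − 3.3 = 9.8 ppm = 9.8 mg/L as Cl₂.
(a) Cl₂ equivalent needed: 9.8 mg/L × 567,750 L = 5,564,000 mg = 5564 g.
(a) Product at 90.8% available chlorine: 5564 / 0.908 = 6128 g.

(b) [OCl⁻]/[HOCl] = 10^(pH − pKa) = 10^(7.39 − 7.49) = 10^-0.10 = 0.7943.
(b) Fraction as HOCl = 1 / (1 + 0.7943) = 0.5573.
(b) HOCl = 0.5573 × 4.24 ppm = 2.363 ppm.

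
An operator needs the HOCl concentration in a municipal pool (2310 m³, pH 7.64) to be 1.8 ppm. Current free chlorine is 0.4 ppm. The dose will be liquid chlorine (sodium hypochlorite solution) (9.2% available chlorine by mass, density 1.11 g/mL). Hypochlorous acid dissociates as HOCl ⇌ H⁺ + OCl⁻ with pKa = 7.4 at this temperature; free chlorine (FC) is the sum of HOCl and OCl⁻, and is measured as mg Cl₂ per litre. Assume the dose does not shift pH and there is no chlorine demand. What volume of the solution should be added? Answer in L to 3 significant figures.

102 L

Volume: 2310 m³ = 2,310,000 L.
[OCl⁻]/[HOCl] = 10^(pH − pKa) = 10^(7.64 − 7.4) = 1.738; fraction as HOCl = 1/(1 + 1.738) = 0.3653.
Free chlorine required for 1.8 ppm HOCl: 1.8 / 0.3653 = 4.928 ppm.
FC to add: 4.928 − 0.4 = 4.528 mg/L as Cl₂.
Cl₂ equivalent: 4.528 mg/L × 2,310,000 L = 10,460 g.
Product at 9.2% available Cl: 10,460 / 0.092 = 113,700 g.
Volume: 113,700 g ÷ 1.11 g/mL = 102,400 mL.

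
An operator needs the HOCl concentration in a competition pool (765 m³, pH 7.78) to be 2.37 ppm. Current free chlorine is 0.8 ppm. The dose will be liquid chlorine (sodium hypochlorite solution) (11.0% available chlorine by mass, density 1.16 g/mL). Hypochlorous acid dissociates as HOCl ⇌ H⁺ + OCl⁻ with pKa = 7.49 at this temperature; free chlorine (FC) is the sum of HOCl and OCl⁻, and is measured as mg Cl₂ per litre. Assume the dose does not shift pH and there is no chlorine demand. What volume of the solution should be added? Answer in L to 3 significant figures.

37.1 L

Volume: 765 m³ = 765,000 L.
[OCl⁻]/[HOCl] = 10^(pH − pKa) = 10^(7.78 − 7.49) = 1.95; fraction as HOCl = 1/(1 + 1.95) = 0.339.
Free chlorine required for 2.37 ppm HOCl: 2.37 / 0.339 = 6.991 ppm.
FC to add: 6.991 − 0.8 = 6.191 mg/L as Cl₂.
Cl₂ equivalent: 6.191 mg/L × 765,000 L = 4736 g.
Product at 11.0% available Cl: 4736 / 0.11 = 43,060 g.
Volume: 43,060 g ÷ 1.16 g/mL = 37,120 mL.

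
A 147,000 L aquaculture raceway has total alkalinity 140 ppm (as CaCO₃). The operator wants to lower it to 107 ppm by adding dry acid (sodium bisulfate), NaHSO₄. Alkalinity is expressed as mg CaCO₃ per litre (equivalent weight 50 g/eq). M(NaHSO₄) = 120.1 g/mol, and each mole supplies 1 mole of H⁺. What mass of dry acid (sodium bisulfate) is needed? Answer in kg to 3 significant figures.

Alkalinity to neutralize: (140 − 107) = 33 mg/L as CaCO₃ × 147,000 L = 4851 g as CaCO₃.
Equivalents of H⁺ required: 4851 ÷ 50 g/eq = 97.02 eq = 97.02 mol NaHSO₄.
Mass of NaHSO₄: 97.02 × 120.1 = 11,650 g.

11.7 kg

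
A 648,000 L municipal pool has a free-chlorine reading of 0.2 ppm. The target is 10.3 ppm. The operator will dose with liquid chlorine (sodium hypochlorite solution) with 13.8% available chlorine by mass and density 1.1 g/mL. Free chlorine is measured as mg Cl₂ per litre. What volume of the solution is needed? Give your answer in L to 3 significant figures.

43.1 L

Chlorine deficit: 10.3 − 0.2 = 10.1 ppm = 10.1 mg/L as Cl₂.
Cl₂ equivalent needed: 10.1 mg/L × 648,000 L = 6,545,000 mg = 6545 g.
Product at 13.8% available chlorine: 6545 / 0.138 = 47,430 g.
Volume at density 1.1 g/mL: 47,430 g ÷ 1.1 g/mL = 43,110 mL.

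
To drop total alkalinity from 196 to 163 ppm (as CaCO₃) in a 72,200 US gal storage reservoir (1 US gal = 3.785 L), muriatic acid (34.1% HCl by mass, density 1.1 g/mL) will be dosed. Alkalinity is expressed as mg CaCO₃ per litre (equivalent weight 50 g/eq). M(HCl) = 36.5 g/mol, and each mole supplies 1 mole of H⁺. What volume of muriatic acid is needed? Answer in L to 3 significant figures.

17.6 L

Volume: 72,200 US gal × 3.785 L/gal = 273,277 L.
Alkalinity to neutralize: (196 − 163) = 33 mg/L as CaCO₃ × 273,277 L = 9018 g as CaCO₃.
Equivalents of H⁺ required: 9018 ÷ 50 g/eq = 180.4 eq = 180.4 mol HCl.
Mass of HCl: 180.4 × 36.5 = 6583 g.
Mass of 34.1% solution: 6583 / 0.341 = 19,310 g.
Volume: 19,310 g ÷ 1.1 g/mL = 17,550 mL.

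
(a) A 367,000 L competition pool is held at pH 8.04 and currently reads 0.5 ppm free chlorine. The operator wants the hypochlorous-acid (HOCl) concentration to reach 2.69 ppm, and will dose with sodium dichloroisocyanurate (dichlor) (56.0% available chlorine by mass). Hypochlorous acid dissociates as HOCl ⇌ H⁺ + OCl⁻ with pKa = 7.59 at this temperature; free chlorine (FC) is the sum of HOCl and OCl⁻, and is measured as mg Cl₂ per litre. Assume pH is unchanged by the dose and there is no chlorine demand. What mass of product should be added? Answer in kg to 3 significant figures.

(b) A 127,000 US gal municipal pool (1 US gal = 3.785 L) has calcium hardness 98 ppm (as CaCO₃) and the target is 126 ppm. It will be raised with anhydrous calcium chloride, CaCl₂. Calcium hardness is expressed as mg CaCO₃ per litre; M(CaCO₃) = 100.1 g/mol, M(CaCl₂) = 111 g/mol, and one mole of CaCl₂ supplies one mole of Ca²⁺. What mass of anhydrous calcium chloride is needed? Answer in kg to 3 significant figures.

(a) 6.40 kg; (b) 14.9 kg

(a) [OCl⁻]/[HOCl] = 10^(pH − pKa) = 10^(8.04 − 7.59) = 2.818; fraction as HOCl = 1/(1 + 2.818) = 0.2619.
(a) Free chlorine required for 2.69 ppm HOCl: 2.69 / 0.2619 = 10.27 ppm.
(a) FC to add: 10.27 − 0.5 = 9.771 mg/L as Cl₂.
(a) Cl₂ equivalent: 9.771 mg/L × 367,000 L = 3586 g.
(a) Product at 56.0% available Cl: 3586 / 0.56 = 6404 g.

(b) Volume: 127,000 US gal × 3.785 L/gal = 480,695 L.
(b) Hardness to add: (126 − 98) = 28 mg/L as CaCO₃ × 480,695 L = 13,460 g as CaCO₃.
(b) Moles of Ca²⁺ (1 mol Ca²⁺ ≡ 1 mol CaCO₃): 13,460 / 100.1 g/mol = 134.5 mol.
(b) Mass of CaCl₂: 134.5 × 111 = 14,930 g.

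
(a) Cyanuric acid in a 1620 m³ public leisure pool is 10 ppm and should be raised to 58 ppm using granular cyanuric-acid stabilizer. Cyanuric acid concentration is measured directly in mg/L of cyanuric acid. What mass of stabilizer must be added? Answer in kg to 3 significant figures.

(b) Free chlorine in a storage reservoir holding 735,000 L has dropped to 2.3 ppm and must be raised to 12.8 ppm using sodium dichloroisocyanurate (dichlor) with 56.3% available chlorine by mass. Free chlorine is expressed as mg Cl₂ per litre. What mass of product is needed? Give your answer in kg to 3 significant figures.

(a) Volume: 1620 m³ = 1,620,000 L.
(a) CYA to add: (58 − 10) = 48 mg/L × 1,620,000 L = 77,760 g cyanuric acid.

(b) Chlorine deficit: 12.8 − 2.3 = 10.5 ppm = 10.5 mg/L as Cl₂.
(b) Cl₂ equivalent needed: 10.5 mg/L × 735,000 L = 7,718,000 mg = 7718 g.
(b) Product at 56.3% available chlorine: 7718 / 0.563 = 13,710 g.

(a) 77.8 kg; (b) 13.7 kg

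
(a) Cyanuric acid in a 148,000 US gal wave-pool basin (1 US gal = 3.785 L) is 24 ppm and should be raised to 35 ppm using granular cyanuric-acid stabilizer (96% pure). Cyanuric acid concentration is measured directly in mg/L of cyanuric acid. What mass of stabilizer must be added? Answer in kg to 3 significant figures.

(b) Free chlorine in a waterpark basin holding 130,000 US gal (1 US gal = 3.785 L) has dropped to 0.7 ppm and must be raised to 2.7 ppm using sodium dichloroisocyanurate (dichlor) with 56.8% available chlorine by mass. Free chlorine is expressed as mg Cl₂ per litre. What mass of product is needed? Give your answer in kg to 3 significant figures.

(a) Volume: 148,000 US gal × 3.785 L/gal = 560,180 L.
(a) CYA to add: (35 − 24) = 11 mg/L × 560,180 L = 6162 g cyanuric acid.
(a) At 96% purity: 6162 / 0.96 = 6419 g product.

(b) Volume: 130,000 US gal × 3.785 L/gal = 492,050 L.
(b) Chlorine deficit: 2.7 − 0.7 = 2 ppm = 2 mg/L as Cl₂.
(b) Cl₂ equivalent needed: 2 mg/L × 492,050 L = 984,100 mg = 984.1 g.
(b) Product at 56.8% available chlorine: 984.1 / 0.568 = 1733 g.

(a) 6.42 kg; (b) 1.73 kg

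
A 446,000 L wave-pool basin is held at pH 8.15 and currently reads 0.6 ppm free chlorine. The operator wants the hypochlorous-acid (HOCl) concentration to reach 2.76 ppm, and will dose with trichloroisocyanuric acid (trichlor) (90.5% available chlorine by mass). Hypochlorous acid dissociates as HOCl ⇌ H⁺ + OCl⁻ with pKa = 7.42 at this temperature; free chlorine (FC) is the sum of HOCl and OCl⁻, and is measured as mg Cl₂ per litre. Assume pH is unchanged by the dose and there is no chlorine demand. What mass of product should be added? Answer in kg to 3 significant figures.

[OCl⁻]/[HOCl] = 10^(pH − pKa) = 10^(8.15 − 7.42) = 5.37; fraction as HOCl = 1/(1 + 5.37) = 0.157.
Free chlorine required for 2.76 ppm HOCl: 2.76 / 0.157 = 17.58 ppm.
FC to add: 17.58 − 0.6 = 16.98 mg/L as Cl₂.
Cl₂ equivalent: 16.98 mg/L × 446,000 L = 7574 g.
Product at 90.5% available Cl: 7574 / 0.905 = 8369 g.

8.37 kg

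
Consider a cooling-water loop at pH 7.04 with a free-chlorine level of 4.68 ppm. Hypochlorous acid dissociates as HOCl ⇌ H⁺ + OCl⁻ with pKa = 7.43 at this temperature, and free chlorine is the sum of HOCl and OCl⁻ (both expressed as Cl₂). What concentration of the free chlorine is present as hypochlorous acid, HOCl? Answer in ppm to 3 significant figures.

[OCl⁻]/[HOCl] = 10^(pH − pKa) = 10^(7.04 − 7.43) = 10^-0.39 = 0.4074.
Fraction as HOCl = 1 / (1 + 0.4074) = 0.7105.
HOCl = 0.7105 × 4.68 ppm = 3.325 ppm.

3.33 ppm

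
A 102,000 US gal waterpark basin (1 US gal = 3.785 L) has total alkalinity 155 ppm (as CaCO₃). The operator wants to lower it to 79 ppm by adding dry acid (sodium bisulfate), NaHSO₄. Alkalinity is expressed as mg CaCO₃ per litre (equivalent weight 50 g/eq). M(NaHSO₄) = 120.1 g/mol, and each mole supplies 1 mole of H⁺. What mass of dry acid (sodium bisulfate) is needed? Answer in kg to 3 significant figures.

Volume: 102,000 US gal × 3.785 L/gal = 386,070 L.
Alkalinity to neutralize: (155 − 79) = 76 mg/L as CaCO₃ × 386,070 L = 29,340 g as CaCO₃.
Equivalents of H⁺ required: 29,340 ÷ 50 g/eq = 586.8 eq = 586.8 mol NaHSO₄.
Mass of NaHSO₄: 586.8 × 120.1 = 70,480 g.

70.5 kg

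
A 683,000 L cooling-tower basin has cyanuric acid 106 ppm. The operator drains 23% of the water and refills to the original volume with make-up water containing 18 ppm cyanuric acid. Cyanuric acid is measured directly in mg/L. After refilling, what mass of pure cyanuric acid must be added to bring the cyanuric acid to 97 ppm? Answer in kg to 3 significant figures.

After draining 23% and refilling: 106 × 0.77 + 18 × 0.23 = 85.76 ppm.
Deficit to target: 97 − 85.76 = 11.24 mg/L.
Mass: 11.24 mg/L × 683,000 L = 7677 g cyanuric acid.

7.68 kg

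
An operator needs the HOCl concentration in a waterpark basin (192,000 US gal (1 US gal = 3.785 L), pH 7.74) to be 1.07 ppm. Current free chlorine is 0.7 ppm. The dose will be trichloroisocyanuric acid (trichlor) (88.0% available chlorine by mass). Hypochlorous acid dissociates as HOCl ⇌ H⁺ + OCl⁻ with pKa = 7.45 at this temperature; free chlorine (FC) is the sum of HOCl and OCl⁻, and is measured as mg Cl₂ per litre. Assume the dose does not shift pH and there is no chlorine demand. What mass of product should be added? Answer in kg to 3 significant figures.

2.03 kg

Volume: 192,000 US gal × 3.785 L/gal = 726,720 L.
[OCl⁻]/[HOCl] = 10^(pH − pKa) = 10^(7.74 − 7.45) = 1.95; fraction as HOCl = 1/(1 + 1.95) = 0.339.
Free chlorine required for 1.07 ppm HOCl: 1.07 / 0.339 = 3.156 ppm.
FC to add: 3.156 − 0.7 = 2.456 mg/L as Cl₂.
Cl₂ equivalent: 2.456 mg/L × 726,720 L = 1785 g.
Product at 88.0% available Cl: 1785 / 0.88 = 2028 g.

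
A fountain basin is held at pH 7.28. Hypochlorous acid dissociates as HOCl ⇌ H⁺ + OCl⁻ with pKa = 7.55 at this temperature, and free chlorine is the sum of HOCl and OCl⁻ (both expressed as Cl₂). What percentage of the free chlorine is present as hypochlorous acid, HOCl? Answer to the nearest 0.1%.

[OCl⁻]/[HOCl] = 10^(pH − pKa) = 10^(7.28 − 7.55) = 10^-0.27 = 0.537.
Fraction as HOCl = 1 / (1 + 0.537) = 0.6506.

65.1%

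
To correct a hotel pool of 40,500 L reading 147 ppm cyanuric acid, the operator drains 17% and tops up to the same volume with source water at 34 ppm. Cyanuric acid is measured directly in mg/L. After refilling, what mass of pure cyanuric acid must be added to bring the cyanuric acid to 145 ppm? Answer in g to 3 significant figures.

After draining 17% and refilling: 147 × 0.83 + 34 × 0.17 = 127.79 ppm.
Deficit to target: 145 − 127.79 = 17.21 mg/L.
Mass: 17.21 mg/L × 40,500 L = 697 g cyanuric acid.

697 g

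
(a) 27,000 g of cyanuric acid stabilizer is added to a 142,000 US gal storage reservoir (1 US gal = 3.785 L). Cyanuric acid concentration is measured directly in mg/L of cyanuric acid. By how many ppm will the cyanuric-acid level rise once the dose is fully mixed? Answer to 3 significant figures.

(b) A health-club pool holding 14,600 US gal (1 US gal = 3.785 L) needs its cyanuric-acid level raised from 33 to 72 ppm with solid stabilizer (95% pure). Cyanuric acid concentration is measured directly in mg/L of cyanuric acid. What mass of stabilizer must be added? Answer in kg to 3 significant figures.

(a) 50.2 ppm; (b) 2.27 kg

(a) Volume: 142,000 US gal × 3.785 L/gal = 537,470 L.
(a) Rise: 27,000 g / 537,470 L × 1000 = 50.24 mg/L.

(b) Volume: 14,600 US gal × 3.785 L/gal = 55,261 L.
(b) CYA to add: (72 − 33) = 39 mg/L × 55,261 L = 2155 g cyanuric acid.
(b) At 95% purity: 2155 / 0.95 = 2269 g product.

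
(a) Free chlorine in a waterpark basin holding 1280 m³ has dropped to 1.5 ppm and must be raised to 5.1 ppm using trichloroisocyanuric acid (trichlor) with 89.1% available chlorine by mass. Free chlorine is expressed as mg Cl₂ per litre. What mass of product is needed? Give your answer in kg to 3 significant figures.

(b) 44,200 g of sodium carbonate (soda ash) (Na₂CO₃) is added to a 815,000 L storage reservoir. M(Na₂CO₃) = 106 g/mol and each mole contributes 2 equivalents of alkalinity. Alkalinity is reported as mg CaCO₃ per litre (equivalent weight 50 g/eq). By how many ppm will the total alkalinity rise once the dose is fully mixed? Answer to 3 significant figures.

(a) Volume: 1280 m³ = 1,280,000 L.
(a) Chlorine deficit: 5.1 − 1.5 = 3.6 ppm = 3.6 mg/L as Cl₂.
(a) Cl₂ equivalent needed: 3.6 mg/L × 1,280,000 L = 4,608,000 mg = 4608 g.
(a) Product at 89.1% available chlorine: 4608 / 0.891 = 5172 g.

(b) Moles of Na₂CO₃: 44,200 g ÷ 106 g/mol = 417 mol → 834 eq of alkalinity.
(b) As CaCO₃: 834 eq × 50 g/eq = 41,700 g.
(b) Rise: 41,700 g / 815,000 L × 1000 = 51.16 mg/L.

(a) 5.17 kg; (b) 51.2 ppm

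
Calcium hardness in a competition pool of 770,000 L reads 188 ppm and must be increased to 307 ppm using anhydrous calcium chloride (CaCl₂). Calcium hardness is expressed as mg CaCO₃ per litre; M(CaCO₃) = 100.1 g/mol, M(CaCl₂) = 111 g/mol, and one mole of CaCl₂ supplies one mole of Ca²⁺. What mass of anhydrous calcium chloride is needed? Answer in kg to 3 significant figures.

102 kg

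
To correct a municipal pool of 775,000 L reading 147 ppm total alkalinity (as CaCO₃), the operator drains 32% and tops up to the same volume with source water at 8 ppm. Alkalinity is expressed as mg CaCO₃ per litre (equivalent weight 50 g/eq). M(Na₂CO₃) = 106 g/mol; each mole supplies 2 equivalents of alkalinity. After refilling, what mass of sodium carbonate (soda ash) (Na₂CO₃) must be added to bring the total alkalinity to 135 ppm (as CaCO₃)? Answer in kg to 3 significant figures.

26.7 kg

After draining 32% and refilling: 147 × 0.68 + 8 × 0.32 = 102.52 ppm.
Deficit to target: 135 − 102.52 = 32.48 mg/L.
As CaCO₃: 32.48 mg/L × 775,000 L = 25,170 g; ÷ 50 g/eq ÷ 2 = 251.7 mol Na₂CO₃.
Mass: 251.7 × 106 = 26,680 g.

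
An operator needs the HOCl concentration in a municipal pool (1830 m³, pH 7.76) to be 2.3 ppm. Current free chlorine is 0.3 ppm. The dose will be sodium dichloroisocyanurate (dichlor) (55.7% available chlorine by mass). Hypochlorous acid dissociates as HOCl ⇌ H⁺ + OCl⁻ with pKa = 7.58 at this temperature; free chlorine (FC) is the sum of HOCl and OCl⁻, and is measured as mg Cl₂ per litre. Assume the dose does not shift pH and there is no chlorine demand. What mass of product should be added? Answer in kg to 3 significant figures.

18.0 kg

Volume: 1830 m³ = 1,830,000 L.
[OCl⁻]/[HOCl] = 10^(pH − pKa) = 10^(7.76 − 7.58) = 1.514; fraction as HOCl = 1/(1 + 1.514) = 0.3978.
Free chlorine required for 2.3 ppm HOCl: 2.3 / 0.3978 = 5.781 ppm.
FC to add: 5.781 − 0.3 = 5.481 mg/L as Cl₂.
Cl₂ equivalent: 5.481 mg/L × 1,830,000 L = 10,030 g.
Product at 55.7% available Cl: 10,030 / 0.557 = 18,010 g.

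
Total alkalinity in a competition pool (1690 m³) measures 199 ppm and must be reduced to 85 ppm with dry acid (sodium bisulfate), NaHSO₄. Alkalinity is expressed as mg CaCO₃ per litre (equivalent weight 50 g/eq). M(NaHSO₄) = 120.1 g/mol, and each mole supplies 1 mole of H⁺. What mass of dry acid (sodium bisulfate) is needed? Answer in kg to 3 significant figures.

463 kg

Volume: 1690 m³ = 1,690,000 L.
Alkalinity to neutralize: (199 − 85) = 114 mg/L as CaCO₃ × 1,690,000 L = 192,700 g as CaCO₃.
Equivalents of H⁺ required: 192,700 ÷ 50 g/eq = 3853 eq = 3853 mol NaHSO₄.
Mass of NaHSO₄: 3853 × 120.1 = 462,800 g.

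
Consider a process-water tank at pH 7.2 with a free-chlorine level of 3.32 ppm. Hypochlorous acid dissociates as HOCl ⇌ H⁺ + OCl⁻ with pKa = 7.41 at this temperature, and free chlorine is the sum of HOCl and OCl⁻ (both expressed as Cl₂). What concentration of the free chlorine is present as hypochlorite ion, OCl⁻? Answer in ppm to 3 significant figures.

[OCl⁻]/[HOCl] = 10^(pH − pKa) = 10^(7.2 − 7.41) = 10^-0.21 = 0.6166.
Fraction as HOCl = 1 / (1 + 0.6166) = 0.6186.
OCl⁻ = (1 − 0.6186) × 3.32 ppm = 1.266 ppm.

1.27 ppm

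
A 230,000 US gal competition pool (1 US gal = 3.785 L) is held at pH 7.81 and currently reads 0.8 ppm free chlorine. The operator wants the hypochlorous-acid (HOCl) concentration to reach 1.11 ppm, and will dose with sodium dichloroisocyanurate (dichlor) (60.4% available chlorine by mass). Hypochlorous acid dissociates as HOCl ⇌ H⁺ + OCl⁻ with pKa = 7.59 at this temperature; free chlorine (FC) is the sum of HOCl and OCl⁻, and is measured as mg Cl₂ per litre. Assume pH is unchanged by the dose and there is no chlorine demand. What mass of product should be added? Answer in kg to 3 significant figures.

Volume: 230,000 US gal × 3.785 L/gal = 870,550 L.
[OCl⁻]/[HOCl] = 10^(pH − pKa) = 10^(7.81 − 7.59) = 1.66; fraction as HOCl = 1/(1 + 1.66) = 0.376.
Free chlorine required for 1.11 ppm HOCl: 1.11 / 0.376 = 2.952 ppm.
FC to add: 2.952 − 0.8 = 2.152 mg/L as Cl₂.
Cl₂ equivalent: 2.152 mg/L × 870,550 L = 1874 g.
Product at 60.4% available Cl: 1874 / 0.604 = 3102 g.

3.10 kg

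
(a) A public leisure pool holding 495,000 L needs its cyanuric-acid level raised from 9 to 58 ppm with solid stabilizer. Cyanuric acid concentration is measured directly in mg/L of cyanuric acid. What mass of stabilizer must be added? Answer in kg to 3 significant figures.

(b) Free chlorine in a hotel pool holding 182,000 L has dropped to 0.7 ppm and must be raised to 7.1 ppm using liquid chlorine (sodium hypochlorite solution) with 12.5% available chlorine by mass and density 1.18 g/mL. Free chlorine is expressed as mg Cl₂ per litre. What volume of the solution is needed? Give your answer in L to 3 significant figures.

(a) 24.3 kg; (b) 7.90 L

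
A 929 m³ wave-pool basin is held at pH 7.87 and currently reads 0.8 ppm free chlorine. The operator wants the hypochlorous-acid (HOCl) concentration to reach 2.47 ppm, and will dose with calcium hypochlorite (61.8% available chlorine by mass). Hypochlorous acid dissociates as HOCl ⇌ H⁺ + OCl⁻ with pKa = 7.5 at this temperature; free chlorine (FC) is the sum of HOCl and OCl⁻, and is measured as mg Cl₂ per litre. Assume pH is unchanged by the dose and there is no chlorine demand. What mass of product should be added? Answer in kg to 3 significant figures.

11.2 kg

Volume: 929 m³ = 929,000 L.
[OCl⁻]/[HOCl] = 10^(pH − pKa) = 10^(7.87 − 7.5) = 2.344; fraction as HOCl = 1/(1 + 2.344) = 0.299.
Free chlorine required for 2.47 ppm HOCl: 2.47 / 0.299 = 8.26 ppm.
FC to add: 8.26 − 0.8 = 7.46 mg/L as Cl₂.
Cl₂ equivalent: 7.46 mg/L × 929,000 L = 6931 g.
Product at 61.8% available Cl: 6931 / 0.618 = 11,210 g.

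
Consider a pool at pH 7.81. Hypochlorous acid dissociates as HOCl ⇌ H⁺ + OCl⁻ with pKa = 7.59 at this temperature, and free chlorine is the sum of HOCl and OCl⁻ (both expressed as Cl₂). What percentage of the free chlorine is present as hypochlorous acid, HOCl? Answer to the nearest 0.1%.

[OCl⁻]/[HOCl] = 10^(pH − pKa) = 10^(7.81 − 7.59) = 10^0.22 = 1.66.
Fraction as HOCl = 1 / (1 + 1.66) = 0.376.

37.6%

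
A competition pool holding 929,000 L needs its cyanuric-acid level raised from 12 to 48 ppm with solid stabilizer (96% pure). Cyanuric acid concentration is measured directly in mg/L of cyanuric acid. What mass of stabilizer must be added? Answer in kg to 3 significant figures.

CYA to add: (48 − 12) = 36 mg/L × 929,000 L = 33,440 g cyanuric acid.
At 96% purity: 33,440 / 0.96 = 34,840 g product.

34.8 kg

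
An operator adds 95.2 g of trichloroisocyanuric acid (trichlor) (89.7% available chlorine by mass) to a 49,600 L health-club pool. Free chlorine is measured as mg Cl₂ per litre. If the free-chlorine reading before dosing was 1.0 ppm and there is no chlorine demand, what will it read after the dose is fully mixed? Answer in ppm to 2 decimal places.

2.72 ppm

Available chlorine delivered: 95.2 g × 0.897 = 85.39 g as Cl₂.
Concentration rise: 85.39 g / 49,600 L = 1.722 mg/L = 1.72 ppm.
Final FC: 1.0 + 1.72 = 2.72 ppm.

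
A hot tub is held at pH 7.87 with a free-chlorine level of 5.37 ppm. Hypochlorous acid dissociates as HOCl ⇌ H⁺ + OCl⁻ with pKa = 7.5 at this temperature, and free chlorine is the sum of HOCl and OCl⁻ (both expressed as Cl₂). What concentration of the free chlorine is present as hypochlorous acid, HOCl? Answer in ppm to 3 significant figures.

[OCl⁻]/[HOCl] = 10^(pH − pKa) = 10^(7.87 − 7.5) = 10^0.37 = 2.344.
Fraction as HOCl = 1 / (1 + 2.344) = 0.299.
HOCl = 0.299 × 5.37 ppm = 1.606 ppm.

1.61 ppm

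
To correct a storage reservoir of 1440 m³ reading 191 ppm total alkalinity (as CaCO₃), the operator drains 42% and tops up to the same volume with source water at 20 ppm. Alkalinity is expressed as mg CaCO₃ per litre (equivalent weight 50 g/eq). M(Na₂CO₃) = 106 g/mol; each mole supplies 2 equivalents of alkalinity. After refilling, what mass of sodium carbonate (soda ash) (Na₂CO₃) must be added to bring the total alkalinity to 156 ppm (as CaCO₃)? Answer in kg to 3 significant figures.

56.2 kg

Volume: 1440 m³ = 1,440,000 L.
After draining 42% and refilling: 191 × 0.58 + 20 × 0.42 = 119.18 ppm.
Deficit to target: 156 − 119.18 = 36.82 mg/L.
As CaCO₃: 36.82 mg/L × 1,440,000 L = 53,020 g; ÷ 50 g/eq ÷ 2 = 530.2 mol Na₂CO₃.
Mass: 530.2 × 106 = 56,200 g.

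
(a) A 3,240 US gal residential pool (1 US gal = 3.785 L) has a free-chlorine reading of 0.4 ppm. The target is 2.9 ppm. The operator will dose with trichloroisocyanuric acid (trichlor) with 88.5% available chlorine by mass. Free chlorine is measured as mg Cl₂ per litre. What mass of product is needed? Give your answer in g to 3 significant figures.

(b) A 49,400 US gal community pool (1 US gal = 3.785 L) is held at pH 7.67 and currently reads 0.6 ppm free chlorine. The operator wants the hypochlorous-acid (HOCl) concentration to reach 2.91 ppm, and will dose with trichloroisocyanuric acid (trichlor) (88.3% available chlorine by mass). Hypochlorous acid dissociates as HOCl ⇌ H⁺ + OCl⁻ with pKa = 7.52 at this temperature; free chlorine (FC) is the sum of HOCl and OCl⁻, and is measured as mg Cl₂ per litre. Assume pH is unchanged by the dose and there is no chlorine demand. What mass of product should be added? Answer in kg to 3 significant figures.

(a) 34.6 g; (b) 1.36 kg

(a) Volume: 3,240 US gal × 3.785 L/gal = 12,263 L.
(a) Chlorine deficit: 2.9 − 0.4 = 2.5 ppm = 2.5 mg/L as Cl₂.
(a) Cl₂ equivalent needed: 2.5 mg/L × 12,263 L = 30,660 mg = 30.66 g.
(a) Product at 88.5% available chlorine: 30.66 / 0.885 = 34.64 g.

(b) Volume: 49,400 US gal × 3.785 L/gal = 186,979 L.
(b) [OCl⁻]/[HOCl] = 10^(pH − pKa) = 10^(7.67 − 7.52) = 1.413; fraction as HOCl = 1/(1 + 1.413) = 0.4145.
(b) Free chlorine required for 2.91 ppm HOCl: 2.91 / 0.4145 = 7.02 ppm.
(b) FC to add: 7.02 − 0.6 = 6.42 mg/L as Cl₂.
(b) Cl₂ equivalent: 6.42 mg/L × 186,979 L = 1200 g.
(b) Product at 88.3% available Cl: 1200 / 0.883 = 1360 g.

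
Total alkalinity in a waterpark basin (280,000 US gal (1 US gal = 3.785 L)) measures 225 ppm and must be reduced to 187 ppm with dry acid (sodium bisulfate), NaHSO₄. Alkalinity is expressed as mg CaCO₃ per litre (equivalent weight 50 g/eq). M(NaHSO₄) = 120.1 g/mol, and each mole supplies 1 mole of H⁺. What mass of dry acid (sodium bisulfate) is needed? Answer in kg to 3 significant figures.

96.7 kg

Volume: 280,000 US gal × 3.785 L/gal = 1,059,800 L.
Alkalinity to neutralize: (225 − 187) = 38 mg/L as CaCO₃ × 1,059,800 L = 40,270 g as CaCO₃.
Equivalents of H⁺ required: 40,270 ÷ 50 g/eq = 805.4 eq = 805.4 mol NaHSO₄.
Mass of NaHSO₄: 805.4 × 120.1 = 96,730 g.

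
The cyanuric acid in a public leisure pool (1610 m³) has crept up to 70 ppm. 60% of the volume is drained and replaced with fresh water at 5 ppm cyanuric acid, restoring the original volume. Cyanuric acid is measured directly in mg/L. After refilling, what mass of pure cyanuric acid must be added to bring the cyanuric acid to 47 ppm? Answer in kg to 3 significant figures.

25.8 kg

Volume: 1610 m³ = 1,610,000 L.
After draining 60% and refilling: 70 × 0.40 + 5 × 0.60 = 31 ppm.
Deficit to target: 47 − 31 = 16 mg/L.
Mass: 16 mg/L × 1,610,000 L = 25,760 g cyanuric acid.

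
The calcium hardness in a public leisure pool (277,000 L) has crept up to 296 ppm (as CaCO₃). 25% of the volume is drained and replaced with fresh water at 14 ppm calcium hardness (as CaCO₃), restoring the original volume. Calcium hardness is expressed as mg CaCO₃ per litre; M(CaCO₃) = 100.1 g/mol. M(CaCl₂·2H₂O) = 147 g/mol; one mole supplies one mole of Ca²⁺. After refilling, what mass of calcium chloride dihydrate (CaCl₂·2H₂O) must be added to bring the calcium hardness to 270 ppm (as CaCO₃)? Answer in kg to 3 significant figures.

18.1 kg

After draining 25% and refilling: 296 × 0.75 + 14 × 0.25 = 225.5 ppm.
Deficit to target: 270 − 225.5 = 44.5 mg/L.
As CaCO₃: 44.5 mg/L × 277,000 L = 12,330 g; ÷ 100.1 = 123.1 mol Ca²⁺.
Mass: 123.1 × 147 = 18,100 g.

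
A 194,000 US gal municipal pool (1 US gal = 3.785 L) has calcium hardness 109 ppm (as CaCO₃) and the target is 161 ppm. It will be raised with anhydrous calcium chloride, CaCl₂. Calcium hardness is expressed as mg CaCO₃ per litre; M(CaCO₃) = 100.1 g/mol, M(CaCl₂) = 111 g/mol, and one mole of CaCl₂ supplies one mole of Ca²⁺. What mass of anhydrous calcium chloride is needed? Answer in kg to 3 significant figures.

42.3 kg

Volume: 194,000 US gal × 3.785 L/gal = 734,290 L.
Hardness to add: (161 − 109) = 52 mg/L as CaCO₃ × 734,290 L = 38,180 g as CaCO₃.
Moles of Ca²⁺ (1 mol Ca²⁺ ≡ 1 mol CaCO₃): 38,180 / 100.1 g/mol = 381.4 mol.
Mass of CaCl₂: 381.4 × 111 = 42,340 g.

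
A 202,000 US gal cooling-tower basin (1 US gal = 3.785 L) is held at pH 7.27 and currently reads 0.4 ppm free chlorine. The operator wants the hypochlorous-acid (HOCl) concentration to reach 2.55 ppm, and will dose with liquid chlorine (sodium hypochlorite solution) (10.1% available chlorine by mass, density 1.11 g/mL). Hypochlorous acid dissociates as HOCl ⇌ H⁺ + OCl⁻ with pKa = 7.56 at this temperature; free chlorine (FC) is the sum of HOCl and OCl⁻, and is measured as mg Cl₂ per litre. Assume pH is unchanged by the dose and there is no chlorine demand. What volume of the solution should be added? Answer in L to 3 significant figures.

23.6 L

Volume: 202,000 US gal × 3.785 L/gal = 764,570 L.
[OCl⁻]/[HOCl] = 10^(pH − pKa) = 10^(7.27 − 7.56) = 0.5129; fraction as HOCl = 1/(1 + 0.5129) = 0.661.
Free chlorine required for 2.55 ppm HOCl: 2.55 / 0.661 = 3.858 ppm.
FC to add: 3.858 − 0.4 = 3.458 mg/L as Cl₂.
Cl₂ equivalent: 3.458 mg/L × 764,570 L = 2644 g.
Product at 10.1% available Cl: 2644 / 0.101 = 26,180 g.
Volume: 26,180 g ÷ 1.11 g/mL = 23,580 mL.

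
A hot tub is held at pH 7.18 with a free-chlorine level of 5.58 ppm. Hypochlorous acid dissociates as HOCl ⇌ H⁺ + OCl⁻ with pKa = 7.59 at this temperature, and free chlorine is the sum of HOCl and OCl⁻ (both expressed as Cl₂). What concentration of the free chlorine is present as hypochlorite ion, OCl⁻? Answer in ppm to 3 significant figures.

1.56 ppm

[OCl⁻]/[HOCl] = 10^(pH − pKa) = 10^(7.18 − 7.59) = 10^-0.41 = 0.389.
Fraction as HOCl = 1 / (1 + 0.389) = 0.7199.
OCl⁻ = (1 − 0.7199) × 5.58 ppm = 1.563 ppm.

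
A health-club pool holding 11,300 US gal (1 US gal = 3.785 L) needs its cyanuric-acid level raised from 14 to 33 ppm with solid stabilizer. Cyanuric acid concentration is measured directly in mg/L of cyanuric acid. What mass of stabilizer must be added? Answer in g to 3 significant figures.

Volume: 11,300 US gal × 3.785 L/gal = 42,770 L.
CYA to add: (33 − 14) = 19 mg/L × 42,770 L = 812.6 g cyanuric acid.

813 g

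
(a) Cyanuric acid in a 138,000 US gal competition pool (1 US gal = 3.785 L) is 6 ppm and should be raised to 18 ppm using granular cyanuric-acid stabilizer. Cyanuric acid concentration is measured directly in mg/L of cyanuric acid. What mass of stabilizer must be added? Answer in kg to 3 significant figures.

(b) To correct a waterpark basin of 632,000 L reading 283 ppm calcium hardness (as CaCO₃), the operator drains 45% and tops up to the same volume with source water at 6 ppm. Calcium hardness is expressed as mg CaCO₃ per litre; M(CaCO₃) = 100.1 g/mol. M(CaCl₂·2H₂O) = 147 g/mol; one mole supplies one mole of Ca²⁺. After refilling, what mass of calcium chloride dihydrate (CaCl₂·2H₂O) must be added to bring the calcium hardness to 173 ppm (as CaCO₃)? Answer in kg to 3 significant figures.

(a) 6.27 kg; (b) 13.6 kg

(a) Volume: 138,000 US gal × 3.785 L/gal = 522,330 L.
(a) CYA to add: (18 − 6) = 12 mg/L × 522,330 L = 6268 g cyanuric acid.

(b) After draining 45% and refilling: 283 × 0.55 + 6 × 0.45 = 158.35 ppm.
(b) Deficit to target: 173 − 158.35 = 14.65 mg/L.
(b) As CaCO₃: 14.65 mg/L × 632,000 L = 9259 g; ÷ 100.1 = 92.5 mol Ca²⁺.
(b) Mass: 92.5 × 147 = 13,600 g.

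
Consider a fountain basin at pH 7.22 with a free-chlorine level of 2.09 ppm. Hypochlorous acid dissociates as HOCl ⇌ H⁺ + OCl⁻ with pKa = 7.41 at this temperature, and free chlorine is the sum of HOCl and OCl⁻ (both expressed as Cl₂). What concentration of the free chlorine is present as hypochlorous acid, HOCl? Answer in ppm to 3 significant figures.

1.27 ppm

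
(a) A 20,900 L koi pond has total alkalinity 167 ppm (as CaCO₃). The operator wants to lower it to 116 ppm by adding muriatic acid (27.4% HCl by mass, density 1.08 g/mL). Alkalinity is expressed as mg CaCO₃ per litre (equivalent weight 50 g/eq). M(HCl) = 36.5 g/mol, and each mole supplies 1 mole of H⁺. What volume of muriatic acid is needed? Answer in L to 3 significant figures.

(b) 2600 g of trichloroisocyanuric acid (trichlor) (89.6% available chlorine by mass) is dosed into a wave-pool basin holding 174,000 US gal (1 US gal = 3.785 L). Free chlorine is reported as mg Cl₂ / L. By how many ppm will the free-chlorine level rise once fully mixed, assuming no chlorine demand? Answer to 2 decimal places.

(a) 2.63 L; (b) 3.54 ppm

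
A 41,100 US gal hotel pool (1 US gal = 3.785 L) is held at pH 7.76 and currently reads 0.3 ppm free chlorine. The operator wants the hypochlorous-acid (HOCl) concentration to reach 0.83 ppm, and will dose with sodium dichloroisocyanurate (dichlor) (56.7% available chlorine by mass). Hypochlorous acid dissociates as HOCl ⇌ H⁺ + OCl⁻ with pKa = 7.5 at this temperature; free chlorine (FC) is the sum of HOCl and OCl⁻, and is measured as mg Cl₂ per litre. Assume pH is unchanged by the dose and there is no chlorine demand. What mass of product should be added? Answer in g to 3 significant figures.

Volume: 41,100 US gal × 3.785 L/gal = 155,564 L.
[OCl⁻]/[HOCl] = 10^(pH − pKa) = 10^(7.76 − 7.5) = 1.82; fraction as HOCl = 1/(1 + 1.82) = 0.3546.
Free chlorine required for 0.83 ppm HOCl: 0.83 / 0.3546 = 2.34 ppm.
FC to add: 2.34 − 0.3 = 2.04 mg/L as Cl₂.
Cl₂ equivalent: 2.04 mg/L × 155,564 L = 317.4 g.
Product at 56.7% available Cl: 317.4 / 0.567 = 559.8 g.

560 g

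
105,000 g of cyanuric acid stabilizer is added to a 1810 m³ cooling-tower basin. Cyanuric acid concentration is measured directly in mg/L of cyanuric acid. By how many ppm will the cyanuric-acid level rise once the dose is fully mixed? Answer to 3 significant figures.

58.0 ppm

Volume: 1810 m³ = 1,810,000 L.
Rise: 105,000 g / 1,810,000 L × 1000 = 58.01 mg/L.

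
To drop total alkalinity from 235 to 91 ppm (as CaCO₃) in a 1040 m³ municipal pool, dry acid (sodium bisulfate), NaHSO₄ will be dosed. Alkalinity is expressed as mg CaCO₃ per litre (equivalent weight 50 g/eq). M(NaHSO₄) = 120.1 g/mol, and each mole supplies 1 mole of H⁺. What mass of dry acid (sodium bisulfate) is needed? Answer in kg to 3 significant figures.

360 kg

Volume: 1040 m³ = 1,040,000 L.
Alkalinity to neutralize: (235 − 91) = 144 mg/L as CaCO₃ × 1,040,000 L = 149,800 g as CaCO₃.
Equivalents of H⁺ required: 149,800 ÷ 50 g/eq = 2995 eq = 2995 mol NaHSO₄.
Mass of NaHSO₄: 2995 × 120.1 = 359,700 g.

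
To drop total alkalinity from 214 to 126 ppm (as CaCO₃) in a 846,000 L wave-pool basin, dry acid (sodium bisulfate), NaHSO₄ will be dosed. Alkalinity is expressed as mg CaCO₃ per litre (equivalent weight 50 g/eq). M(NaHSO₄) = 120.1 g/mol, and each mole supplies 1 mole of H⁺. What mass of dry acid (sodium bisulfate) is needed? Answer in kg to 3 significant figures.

179 kg

Alkalinity to neutralize: (214 − 126) = 88 mg/L as CaCO₃ × 846,000 L = 74,450 g as CaCO₃.
Equivalents of H⁺ required: 74,450 ÷ 50 g/eq = 1489 eq = 1489 mol NaHSO₄.
Mass of NaHSO₄: 1489 × 120.1 = 178,800 g.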